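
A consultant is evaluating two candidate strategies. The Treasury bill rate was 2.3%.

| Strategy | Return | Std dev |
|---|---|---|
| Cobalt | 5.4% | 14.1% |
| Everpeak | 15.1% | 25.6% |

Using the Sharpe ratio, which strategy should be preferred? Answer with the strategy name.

Everpeak

Cobalt: Sharpe ratio = (5.4% − 2.3%) / 14.1% = 0.220
Everpeak: Sharpe ratio = (15.1% − 2.3%) / 25.6% = 0.500
Highest: Everpeak (0.500).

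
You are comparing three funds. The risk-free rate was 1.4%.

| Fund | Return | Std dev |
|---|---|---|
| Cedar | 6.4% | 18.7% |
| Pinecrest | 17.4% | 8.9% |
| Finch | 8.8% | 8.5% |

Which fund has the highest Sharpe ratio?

Pinecrest

Cedar: Sharpe ratio = (6.4% − 1.4%) / 18.7% = 0.267
Pinecrest: Sharpe ratio = (17.4% − 1.4%) / 8.9% = 1.798
Finch: Sharpe ratio = (8.8% − 1.4%) / 8.5% = 0.871
Highest: Pinecrest (1.798).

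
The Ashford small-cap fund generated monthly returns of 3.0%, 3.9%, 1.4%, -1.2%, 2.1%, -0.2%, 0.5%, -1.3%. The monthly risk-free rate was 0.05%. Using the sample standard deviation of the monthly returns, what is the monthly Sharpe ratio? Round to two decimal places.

0.51

Mean return r̄ = 8.20 / 8 = 1.0250%
Sample σ = √[Σ(r − r̄)² / 7] = √[25.5950 / 7] = √3.6564 = 1.9122%
Sharpe = (r̄ − rf) / σ = (1.0250 − 0.05) / 1.9122 = 0.9750 / 1.9122 = 0.5099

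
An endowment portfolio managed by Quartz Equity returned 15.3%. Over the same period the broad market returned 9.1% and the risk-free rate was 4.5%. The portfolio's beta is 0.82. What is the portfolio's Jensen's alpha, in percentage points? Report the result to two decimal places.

7.03

CAPM expected return = Rf + β(Rm − Rf) = 4.5% + 0.82 × (9.1% − 4.5%) = 4.5 + 0.82 × 4.60 = 8.2720%
Jensen's α = Rp − E[R] = 15.3% − 8.2720% = 7.0280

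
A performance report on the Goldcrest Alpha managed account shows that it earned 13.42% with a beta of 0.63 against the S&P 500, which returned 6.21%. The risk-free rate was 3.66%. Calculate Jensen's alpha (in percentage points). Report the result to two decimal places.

8.15

CAPM expected return = Rf + β(Rm − Rf) = 3.66% + 0.63 × (6.21% − 3.66%) = 3.66 + 0.63 × 2.55 = 5.2665%
Jensen's α = Rp − E[R] = 13.42% − 5.2665% = 8.1535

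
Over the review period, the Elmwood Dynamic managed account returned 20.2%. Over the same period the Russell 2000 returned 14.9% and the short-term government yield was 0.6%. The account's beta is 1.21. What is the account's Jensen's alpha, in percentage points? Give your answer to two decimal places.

2.30

CAPM expected return = Rf + β(Rm − Rf) = 0.6% + 1.21 × (14.9% − 0.6%) = 0.6 + 1.21 × 14.30 = 17.9030%
Jensen's α = Rp − E[R] = 20.2% − 17.9030% = 2.2970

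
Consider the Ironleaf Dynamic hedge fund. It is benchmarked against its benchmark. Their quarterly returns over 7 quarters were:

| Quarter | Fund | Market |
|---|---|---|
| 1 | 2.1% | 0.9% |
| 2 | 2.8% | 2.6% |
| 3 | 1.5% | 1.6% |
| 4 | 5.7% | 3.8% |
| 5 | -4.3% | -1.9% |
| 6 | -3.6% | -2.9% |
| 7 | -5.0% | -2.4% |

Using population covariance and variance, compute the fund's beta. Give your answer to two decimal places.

r̄p = -0.1143%,  r̄m = 0.2429%
Cov = Σ(rp − r̄p)(rm − r̄m) / 7 = 9.1478
Var(rm) = Σ(rm − r̄m)² / 7 = 5.9910
β = Cov / Var = 9.1478 / 5.9910 = 1.5269

1.53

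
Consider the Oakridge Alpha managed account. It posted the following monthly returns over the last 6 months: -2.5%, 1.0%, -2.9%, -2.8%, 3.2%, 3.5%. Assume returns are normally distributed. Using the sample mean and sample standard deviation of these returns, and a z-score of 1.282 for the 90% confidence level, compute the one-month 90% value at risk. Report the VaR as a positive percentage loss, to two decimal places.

r̄ = (-2.5 + 1 − 2.9 − 2.8 + 3.2 + 3.5) / 6 = -0.0833%
Sample std dev = √[45.9483 / 5] = 3.0314%
VaR = −(r̄ − z·σ) = −(-0.0833 − 1.282 × 3.0314) = −(-3.9696) = 3.9696%

3.97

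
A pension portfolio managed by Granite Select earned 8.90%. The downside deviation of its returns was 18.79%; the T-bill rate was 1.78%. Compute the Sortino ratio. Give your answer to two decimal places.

0.38

Sortino = (Rp − Rf) / σd = (8.90% − 1.78%) / 18.79% = 7.12% / 18.79% = 0.3789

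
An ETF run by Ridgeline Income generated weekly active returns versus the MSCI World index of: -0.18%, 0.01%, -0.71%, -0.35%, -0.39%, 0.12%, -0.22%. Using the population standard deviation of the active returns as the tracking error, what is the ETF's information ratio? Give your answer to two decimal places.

-0.97

μ = (-0.18 + 0.01 − 0.71 − 0.35 − 0.39 + 0.12 − 0.22) / 7 = -1.720 / 7 = -0.2457%
Population std dev = √[0.4514 / 7] = 0.2539%
IR = μ / tracking error = -0.2457 / 0.2539 = -0.9677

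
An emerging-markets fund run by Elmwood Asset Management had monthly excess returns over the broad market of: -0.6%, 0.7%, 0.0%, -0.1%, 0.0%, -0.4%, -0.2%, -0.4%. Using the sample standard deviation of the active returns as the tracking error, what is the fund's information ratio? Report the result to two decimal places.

Mean return r̄ = -1.00 / 8 = -0.1250%
Σ(r − r̄)² = 1.0950; sample σ = √(1.0950/7) = 0.3955%
IR = r̄ / tracking error = -0.1250 / 0.3955 = -0.3161

-0.32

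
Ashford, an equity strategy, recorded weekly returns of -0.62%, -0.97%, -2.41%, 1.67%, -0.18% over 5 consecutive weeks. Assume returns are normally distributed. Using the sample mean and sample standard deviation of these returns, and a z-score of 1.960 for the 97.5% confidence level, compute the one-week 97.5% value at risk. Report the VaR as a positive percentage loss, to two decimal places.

3.39

Mean return r̄ = -2.510 / 5 = -0.5020%
Sample σ = √[Σ(r − r̄)² / 4] = √[8.6947 / 4] = √2.1737 = 1.4743%
VaR = −(r̄ − z·σ) = −(-0.5020 − 1.960 × 1.4743) = −(-3.3916) = 3.3916%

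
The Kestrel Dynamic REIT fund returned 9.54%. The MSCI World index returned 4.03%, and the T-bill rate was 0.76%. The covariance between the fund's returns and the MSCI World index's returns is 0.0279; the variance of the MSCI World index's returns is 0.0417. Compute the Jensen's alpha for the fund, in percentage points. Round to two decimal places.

6.59

β = Cov / Var = 0.0279 / 0.0417 = 0.6691
E[R] = Rf + β(Rm − Rf) = 0.76% + 0.6691 × (4.03% − 0.76%) = 2.9480%
α = Rp − E[R] = 9.54% − 2.9480% = 6.5920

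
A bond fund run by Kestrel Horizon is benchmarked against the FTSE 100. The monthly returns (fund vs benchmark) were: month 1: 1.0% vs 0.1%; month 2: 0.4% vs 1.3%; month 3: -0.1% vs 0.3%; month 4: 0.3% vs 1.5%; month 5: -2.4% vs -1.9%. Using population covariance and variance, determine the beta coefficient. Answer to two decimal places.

r̄p = -0.1600%,  r̄m = 0.2600%
Cov = Σ(rp − r̄p)(rm − r̄m) / 5 = 1.1616
Var(rm) = Σ(rm − r̄m)² / 5 = 1.4624
β = Cov / Var = 1.1616 / 1.4624 = 0.7943

0.79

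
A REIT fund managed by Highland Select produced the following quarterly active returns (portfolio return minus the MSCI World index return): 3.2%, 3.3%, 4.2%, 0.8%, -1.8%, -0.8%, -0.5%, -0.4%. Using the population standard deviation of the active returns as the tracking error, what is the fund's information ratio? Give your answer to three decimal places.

Mean return r̄ = 8.00 / 8 = 1.0000%
Population std dev = √[35.7000 / 8] = 2.1125%
IR = r̄ / tracking error = 1.0000 / 2.1125 = 0.4734

0.473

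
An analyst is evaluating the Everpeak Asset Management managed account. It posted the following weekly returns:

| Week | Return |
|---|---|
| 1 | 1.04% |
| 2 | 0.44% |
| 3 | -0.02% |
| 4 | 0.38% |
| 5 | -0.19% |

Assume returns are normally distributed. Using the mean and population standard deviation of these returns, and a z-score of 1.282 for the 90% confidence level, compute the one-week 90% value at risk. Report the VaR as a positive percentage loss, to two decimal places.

0.22

Mean return μ = 1.650 / 5 = 0.3300%
Σ(r − μ)² = (1.04 − 0.3300)² + (0.44 − 0.3300)² + (-0.02 − 0.3300)² + … = 0.9116
population σ = √(0.9116 / 5) = √0.1823 = 0.4270%
VaR = −(μ − z·σ) = −(0.3300 − 1.282 × 0.4270) = −(-0.2174) = 0.2174%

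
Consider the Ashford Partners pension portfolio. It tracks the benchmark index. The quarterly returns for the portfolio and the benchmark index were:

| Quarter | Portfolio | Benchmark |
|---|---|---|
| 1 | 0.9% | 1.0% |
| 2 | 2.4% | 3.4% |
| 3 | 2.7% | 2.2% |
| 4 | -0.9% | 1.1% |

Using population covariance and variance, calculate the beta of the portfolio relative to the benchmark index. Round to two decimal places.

1.11

r̄p = 1.2750%,  r̄m = 1.9250%
Cov = Σ(rp − r̄p)(rm − r̄m) / 4 = 1.0481
Var(rm) = Σ(rm − r̄m)² / 4 = 0.9469
β = Cov / Var = 1.0481 / 0.9469 = 1.1069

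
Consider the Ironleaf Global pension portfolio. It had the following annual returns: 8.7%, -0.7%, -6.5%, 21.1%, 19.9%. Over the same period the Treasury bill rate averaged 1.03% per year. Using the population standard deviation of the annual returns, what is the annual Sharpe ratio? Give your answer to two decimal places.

0.68

Mean return r̄ = 42.50 / 5 = 8.5000%
Population std dev = √[598.4000 / 5] = 10.9398%
Sharpe = (r̄ − rf) / σ = (8.5000 − 1.03) / 10.9398 = 7.4700 / 10.9398 = 0.6828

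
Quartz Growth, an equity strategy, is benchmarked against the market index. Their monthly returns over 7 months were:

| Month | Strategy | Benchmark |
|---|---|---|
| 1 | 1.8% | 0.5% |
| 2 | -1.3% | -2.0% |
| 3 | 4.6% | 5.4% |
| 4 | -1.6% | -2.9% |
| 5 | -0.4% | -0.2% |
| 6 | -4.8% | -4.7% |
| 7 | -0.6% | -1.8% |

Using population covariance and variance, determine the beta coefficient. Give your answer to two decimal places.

0.88

r̄p = -0.3286%,  r̄m = -0.8143%
Cov = Σ(rp − r̄p)(rm − r̄m) / 7 = 7.8324
Var(rm) = Σ(rm − r̄m)² / 7 = 8.9355
β = Cov / Var = 7.8324 / 8.9355 = 0.8765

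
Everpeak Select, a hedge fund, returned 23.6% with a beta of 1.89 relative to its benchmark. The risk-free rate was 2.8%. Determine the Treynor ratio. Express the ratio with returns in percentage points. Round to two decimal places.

Treynor = (Rp − Rf) / β = (23.6% − 2.8%) / 1.89 = 20.80 / 1.89 = 11.0053

11.01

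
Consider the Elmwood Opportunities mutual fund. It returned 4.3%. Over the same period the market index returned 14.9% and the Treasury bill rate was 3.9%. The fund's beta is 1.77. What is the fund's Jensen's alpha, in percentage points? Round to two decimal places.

-19.07

CAPM expected return = Rf + β(Rm − Rf) = 3.9% + 1.77 × (14.9% − 3.9%) = 3.9 + 1.77 × 11.00 = 23.3700%
Jensen's α = Rp − E[R] = 4.3% − 23.3700% = -19.0700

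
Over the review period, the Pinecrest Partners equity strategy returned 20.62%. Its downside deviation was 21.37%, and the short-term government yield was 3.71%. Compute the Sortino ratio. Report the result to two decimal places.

Sortino = (Rp − Rf) / σd = (20.62% − 3.71%) / 21.37% = 16.91% / 21.37% = 0.7913

0.79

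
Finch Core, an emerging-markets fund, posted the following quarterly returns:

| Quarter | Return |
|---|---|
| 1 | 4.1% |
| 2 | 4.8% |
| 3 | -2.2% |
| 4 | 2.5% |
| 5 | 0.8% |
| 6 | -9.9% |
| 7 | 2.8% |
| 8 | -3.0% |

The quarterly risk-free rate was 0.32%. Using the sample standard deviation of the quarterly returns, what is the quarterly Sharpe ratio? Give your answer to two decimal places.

r̄ = (4.1 + 4.8 − 2.2 + 2.5 + 0.8 − 9.9 + 2.8 − 3) / 8 = -0.0125%
Σ(r − r̄)² = (4.1 − (-0.0125))² + (4.8 − (-0.0125))² + … = 166.4288
σ = √[166.4288 / 7] = 4.8760%
Sharpe = (r̄ − rf) / σ = (-0.0125 − 0.32) / 4.8760 = -0.3325 / 4.8760 = -0.0682

-0.07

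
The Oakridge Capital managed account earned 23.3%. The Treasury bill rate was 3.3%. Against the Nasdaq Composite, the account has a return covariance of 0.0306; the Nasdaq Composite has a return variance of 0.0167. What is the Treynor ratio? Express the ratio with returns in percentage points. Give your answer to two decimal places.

β = Cov / Var = 0.0306 / 0.0167 = 1.8323
Treynor = (Rp − Rf) / β = (23.3% − 3.3%) / 1.8323 = 20.00 / 1.8323 = 10.9152

10.92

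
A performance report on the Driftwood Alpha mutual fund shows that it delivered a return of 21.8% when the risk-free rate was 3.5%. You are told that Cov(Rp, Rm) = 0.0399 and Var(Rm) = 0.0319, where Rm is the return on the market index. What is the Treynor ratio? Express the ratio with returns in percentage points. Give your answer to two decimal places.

14.63

β = Cov / Var = 0.0399 / 0.0319 = 1.2508
Treynor = (Rp − Rf) / β = (21.8% − 3.5%) / 1.2508 = 18.30 / 1.2508 = 14.6306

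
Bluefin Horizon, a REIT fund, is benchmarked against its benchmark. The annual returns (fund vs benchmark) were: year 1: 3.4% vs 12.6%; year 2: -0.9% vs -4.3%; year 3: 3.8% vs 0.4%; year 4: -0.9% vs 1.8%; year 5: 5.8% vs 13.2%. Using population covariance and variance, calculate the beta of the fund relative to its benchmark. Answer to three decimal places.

0.289

r̄p = 2.2400%,  r̄m = 4.7400%
Cov = Σ(rp − r̄p)(rm − r̄m) / 5 = 14.0164
Var(rm) = Σ(rm − r̄m)² / 5 = 48.5104
β = Cov / Var = 14.0164 / 48.5104 = 0.2889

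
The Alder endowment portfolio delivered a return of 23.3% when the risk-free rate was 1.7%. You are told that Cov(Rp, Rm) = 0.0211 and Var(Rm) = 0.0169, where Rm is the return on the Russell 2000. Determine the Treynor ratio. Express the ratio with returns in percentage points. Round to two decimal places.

β = Cov / Var = 0.0211 / 0.0169 = 1.2485
Treynor = (Rp − Rf) / β = (23.3% − 1.7%) / 1.2485 = 21.60 / 1.2485 = 17.3008

17.30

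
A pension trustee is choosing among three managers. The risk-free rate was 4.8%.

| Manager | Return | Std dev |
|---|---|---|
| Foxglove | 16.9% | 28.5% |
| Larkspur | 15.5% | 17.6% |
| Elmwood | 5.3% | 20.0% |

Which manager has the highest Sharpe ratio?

Larkspur

Foxglove: Sharpe ratio = (16.9% − 4.8%) / 28.5% = 0.425
Larkspur: Sharpe ratio = (15.5% − 4.8%) / 17.6% = 0.608
Elmwood: Sharpe ratio = (5.3% − 4.8%) / 20.0% = 0.025
Highest: Larkspur (0.608).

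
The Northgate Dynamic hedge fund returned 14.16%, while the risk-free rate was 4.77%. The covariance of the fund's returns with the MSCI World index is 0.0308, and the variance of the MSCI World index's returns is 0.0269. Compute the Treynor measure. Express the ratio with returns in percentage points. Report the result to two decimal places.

8.20

β = Cov / Var = 0.0308 / 0.0269 = 1.1450
Treynor = (Rp − Rf) / β = (14.16% − 4.77%) / 1.1450 = 9.39 / 1.1450 = 8.2009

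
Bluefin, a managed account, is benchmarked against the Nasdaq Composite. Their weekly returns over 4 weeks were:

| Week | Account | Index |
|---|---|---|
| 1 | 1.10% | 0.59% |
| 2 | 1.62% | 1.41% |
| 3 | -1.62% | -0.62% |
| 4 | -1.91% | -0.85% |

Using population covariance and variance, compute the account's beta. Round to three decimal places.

r̄p = -0.2025%,  r̄m = 0.1325%
Cov = Σ(rp − r̄p)(rm − r̄m) / 4 = 1.4171
Var(rm) = Σ(rm − r̄m)² / 4 = 0.8432
β = Cov / Var = 1.4171 / 0.8432 = 1.6806

1.681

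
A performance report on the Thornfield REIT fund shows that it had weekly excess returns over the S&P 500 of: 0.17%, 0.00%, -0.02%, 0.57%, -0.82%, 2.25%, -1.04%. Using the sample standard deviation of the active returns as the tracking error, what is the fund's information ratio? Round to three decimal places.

r̄ = (0.17 + 0 − 0.02 + 0.57 − 0.82 + 2.25 − 1.04) / 7 = 1.110 / 7 = 0.1586%
Sample std dev = √[6.9947 / 6] = 1.0797%
IR = r̄ / tracking error = 0.1586 / 1.0797 = 0.1469

0.147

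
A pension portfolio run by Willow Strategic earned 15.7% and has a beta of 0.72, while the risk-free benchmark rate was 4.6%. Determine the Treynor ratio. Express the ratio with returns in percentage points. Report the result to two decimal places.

Treynor = (Rp − Rf) / β = (15.7% − 4.6%) / 0.72 = 11.10 / 0.72 = 15.4167

15.42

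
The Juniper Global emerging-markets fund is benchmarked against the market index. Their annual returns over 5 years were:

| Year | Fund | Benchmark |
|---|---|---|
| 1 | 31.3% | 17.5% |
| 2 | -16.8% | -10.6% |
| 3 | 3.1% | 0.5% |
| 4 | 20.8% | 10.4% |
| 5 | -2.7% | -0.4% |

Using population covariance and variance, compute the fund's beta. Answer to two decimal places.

1.76

r̄p = 7.1400%,  r̄m = 3.4800%
Cov = Σ(rp − r̄p)(rm − r̄m) / 5 = 164.1088
Var(rm) = Σ(rm − r̄m)² / 5 = 93.3256
β = Cov / Var = 164.1088 / 93.3256 = 1.7585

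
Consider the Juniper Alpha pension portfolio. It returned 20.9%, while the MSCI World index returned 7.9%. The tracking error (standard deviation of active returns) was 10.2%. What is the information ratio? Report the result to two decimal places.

1.27

IR = (Rp − Rb) / TE = (20.9% − 7.9%) / 10.2% = 13.00% / 10.2% = 1.2745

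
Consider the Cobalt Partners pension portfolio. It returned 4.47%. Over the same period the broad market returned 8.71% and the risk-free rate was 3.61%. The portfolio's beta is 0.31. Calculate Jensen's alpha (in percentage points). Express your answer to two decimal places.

-0.72

CAPM expected return = Rf + β(Rm − Rf) = 3.61% + 0.31 × (8.71% − 3.61%) = 3.61 + 0.31 × 5.10 = 5.1910%
Jensen's α = Rp − E[R] = 4.47% − 5.1910% = -0.7210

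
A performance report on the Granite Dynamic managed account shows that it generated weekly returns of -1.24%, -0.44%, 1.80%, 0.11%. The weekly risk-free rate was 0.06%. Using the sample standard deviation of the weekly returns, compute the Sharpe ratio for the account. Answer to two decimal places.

r̄ = (-1.24 − 0.44 + 1.8 + 0.11) / 4 = 0.0575%
Σ(r − r̄)² = (-1.24 − 0.0575)² + (-0.44 − 0.0575)² + … = 4.9701
σ = √[4.9701 / 3] = 1.2871%
Sharpe = (r̄ − rf) / σ = (0.0575 − 0.06) / 1.2871 = -0.0025 / 1.2871 = -0.0019

0.00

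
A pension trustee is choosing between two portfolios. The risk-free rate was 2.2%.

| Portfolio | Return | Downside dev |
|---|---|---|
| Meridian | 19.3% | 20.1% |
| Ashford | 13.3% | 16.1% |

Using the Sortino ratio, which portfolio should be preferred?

Meridian

Meridian: Sortino ratio = (19.3% − 2.2%) / 20.1% = 0.851
Ashford: Sortino ratio = (13.3% − 2.2%) / 16.1% = 0.689
Highest: Meridian (0.851).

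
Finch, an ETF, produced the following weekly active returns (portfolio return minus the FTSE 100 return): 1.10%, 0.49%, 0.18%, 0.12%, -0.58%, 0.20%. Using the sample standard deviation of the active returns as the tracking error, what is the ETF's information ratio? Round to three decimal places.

μ = (1.1 + 0.49 + 0.18 + 0.12 − 0.58 + 0.2) / 6 = 0.2517%
Sample σ = √[Σ(r − μ)² / 5] = √[1.4933 / 5] = √0.2987 = 0.5465%
IR = μ / tracking error = 0.2517 / 0.5465 = 0.4606

0.461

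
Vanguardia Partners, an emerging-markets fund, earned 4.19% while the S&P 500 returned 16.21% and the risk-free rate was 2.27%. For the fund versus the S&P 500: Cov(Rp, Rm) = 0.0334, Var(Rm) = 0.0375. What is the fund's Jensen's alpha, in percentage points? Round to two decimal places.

β = Cov / Var = 0.0334 / 0.0375 = 0.8907
E[R] = Rf + β(Rm − Rf) = 2.27% + 0.8907 × (16.21% − 2.27%) = 14.6864%
α = Rp − E[R] = 4.19% − 14.6864% = -10.4964

-10.50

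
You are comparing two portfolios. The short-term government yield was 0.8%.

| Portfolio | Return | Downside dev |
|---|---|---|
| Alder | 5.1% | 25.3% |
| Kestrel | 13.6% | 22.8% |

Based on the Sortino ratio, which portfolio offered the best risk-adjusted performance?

Alder: Sortino ratio = (5.1% − 0.8%) / 25.3% = 0.170
Kestrel: Sortino ratio = (13.6% − 0.8%) / 22.8% = 0.561
Highest: Kestrel (0.561).

Kestrel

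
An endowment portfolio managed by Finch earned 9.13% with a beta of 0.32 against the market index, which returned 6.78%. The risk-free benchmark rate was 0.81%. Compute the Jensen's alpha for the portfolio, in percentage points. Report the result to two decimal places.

CAPM expected return = Rf + β(Rm − Rf) = 0.81% + 0.32 × (6.78% − 0.81%) = 0.81 + 0.32 × 5.97 = 2.7204%
Jensen's α = Rp − E[R] = 9.13% − 2.7204% = 6.4096

6.41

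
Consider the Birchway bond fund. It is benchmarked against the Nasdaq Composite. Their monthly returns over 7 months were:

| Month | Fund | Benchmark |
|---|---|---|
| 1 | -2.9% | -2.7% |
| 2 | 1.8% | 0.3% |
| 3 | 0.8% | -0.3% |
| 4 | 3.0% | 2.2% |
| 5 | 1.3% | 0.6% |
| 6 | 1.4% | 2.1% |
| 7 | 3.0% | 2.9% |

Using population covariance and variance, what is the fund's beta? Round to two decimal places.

0.97

r̄p = 1.2000%,  r̄m = 0.7286%
Cov = Σ(rp − r̄p)(rm − r̄m) / 7 = 3.0043
Var(rm) = Σ(rm − r̄m)² / 7 = 3.1106
β = Cov / Var = 3.0043 / 3.1106 = 0.9658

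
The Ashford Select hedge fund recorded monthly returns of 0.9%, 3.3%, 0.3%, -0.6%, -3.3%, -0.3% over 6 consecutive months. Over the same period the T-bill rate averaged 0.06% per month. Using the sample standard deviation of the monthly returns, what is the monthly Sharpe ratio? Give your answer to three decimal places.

-0.005

μ = (0.9 + 3.3 + 0.3 − 0.6 − 3.3 − 0.3) / 6 = 0.30 / 6 = 0.0500%
Σ(r − μ)² = 23.1150; sample σ = √(23.1150/5) = 2.1501%
Sharpe = (μ − rf) / σ = (0.0500 − 0.06) / 2.1501 = -0.0100 / 2.1501 = -0.0047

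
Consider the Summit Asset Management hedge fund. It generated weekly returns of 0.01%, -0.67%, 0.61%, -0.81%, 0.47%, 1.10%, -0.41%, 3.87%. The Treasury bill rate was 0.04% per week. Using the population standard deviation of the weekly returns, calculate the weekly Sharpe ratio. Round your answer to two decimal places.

0.34

r̄ = (0.01 − 0.67 + 0.61 − 0.81 + 0.47 + 1.1 − 0.41 + 3.87) / 8 = 4.170 / 8 = 0.5213%
Σ(r − r̄)² = 15.8795; population σ = √(15.8795/8) = 1.4089%
Sharpe = (r̄ − rf) / σ = (0.5213 − 0.04) / 1.4089 = 0.4813 / 1.4089 = 0.3416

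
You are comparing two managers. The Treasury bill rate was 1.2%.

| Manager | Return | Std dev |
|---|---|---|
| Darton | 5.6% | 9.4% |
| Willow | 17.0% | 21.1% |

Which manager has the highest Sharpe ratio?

Darton: Sharpe ratio = (5.6% − 1.2%) / 9.4% = 0.468
Willow: Sharpe ratio = (17.0% − 1.2%) / 21.1% = 0.749
Highest: Willow (0.749).

Willow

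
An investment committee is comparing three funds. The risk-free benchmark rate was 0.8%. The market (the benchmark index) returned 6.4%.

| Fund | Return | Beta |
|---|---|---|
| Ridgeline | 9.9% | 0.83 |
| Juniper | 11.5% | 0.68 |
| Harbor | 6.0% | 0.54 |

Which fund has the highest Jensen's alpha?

Juniper

Ridgeline: α = 9.9% − [0.8% + 0.83 × (6.4% − 0.8%)] = 4.452
Juniper: α = 11.5% − [0.8% + 0.68 × (6.4% − 0.8%)] = 6.892
Harbor: α = 6.0% − [0.8% + 0.54 × (6.4% − 0.8%)] = 2.176
Highest: Juniper (6.892).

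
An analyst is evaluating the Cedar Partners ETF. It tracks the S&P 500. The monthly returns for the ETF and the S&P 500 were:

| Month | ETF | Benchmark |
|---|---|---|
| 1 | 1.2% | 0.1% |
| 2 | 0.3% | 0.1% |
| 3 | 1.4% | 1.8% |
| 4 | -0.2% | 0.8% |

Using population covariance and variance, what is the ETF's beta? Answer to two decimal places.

r̄p = 0.6750%,  r̄m = 0.7000%
Cov = Σ(rp − r̄p)(rm − r̄m) / 4 = 0.1550
Var(rm) = Σ(rm − r̄m)² / 4 = 0.4850
β = Cov / Var = 0.1550 / 0.4850 = 0.3196

0.32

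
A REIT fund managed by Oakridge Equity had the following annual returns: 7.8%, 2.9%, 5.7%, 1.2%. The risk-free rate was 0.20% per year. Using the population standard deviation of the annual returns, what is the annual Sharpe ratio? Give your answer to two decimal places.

μ = (7.8 + 2.9 + 5.7 + 1.2) / 4 = 4.4000%
Σ(r − μ)² = (7.8 − 4.4000)² + (2.9 − 4.4000)² + … = 25.7400
σ = √[25.7400 / 4] = 2.5367%
Sharpe = (μ − rf) / σ = (4.4000 − 0.2) / 2.5367 = 4.2000 / 2.5367 = 1.6557

1.66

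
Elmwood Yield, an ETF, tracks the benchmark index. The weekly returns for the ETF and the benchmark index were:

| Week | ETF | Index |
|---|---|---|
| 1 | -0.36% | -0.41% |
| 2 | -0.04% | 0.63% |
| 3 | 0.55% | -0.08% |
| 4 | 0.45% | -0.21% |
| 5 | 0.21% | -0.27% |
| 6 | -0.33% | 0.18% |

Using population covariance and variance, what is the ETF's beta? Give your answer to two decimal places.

-0.17

r̄p = 0.0800%,  r̄m = -0.0267%
Cov = Σ(rp − r̄p)(rm − r̄m) / 6 = -0.0199
Var(rm) = Σ(rm − r̄m)² / 6 = 0.1194
β = Cov / Var = -0.0199 / 0.1194 = -0.1667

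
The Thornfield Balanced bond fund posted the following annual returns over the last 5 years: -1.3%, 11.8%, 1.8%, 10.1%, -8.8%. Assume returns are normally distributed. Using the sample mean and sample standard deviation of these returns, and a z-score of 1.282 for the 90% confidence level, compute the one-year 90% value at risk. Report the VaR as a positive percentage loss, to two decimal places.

8.13

r̄ = (-1.3 + 11.8 + 1.8 + 10.1 − 8.8) / 5 = 13.60 / 5 = 2.7200%
Sample std dev = √[286.6280 / 4] = 8.4650%
VaR = −(r̄ − z·σ) = −(2.7200 − 1.282 × 8.4650) = −(-8.1321) = 8.1321%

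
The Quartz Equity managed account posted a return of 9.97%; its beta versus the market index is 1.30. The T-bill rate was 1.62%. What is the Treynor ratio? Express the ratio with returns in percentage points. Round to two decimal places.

Treynor = (Rp − Rf) / β = (9.97% − 1.62%) / 1.30 = 8.35 / 1.30 = 6.4231

6.42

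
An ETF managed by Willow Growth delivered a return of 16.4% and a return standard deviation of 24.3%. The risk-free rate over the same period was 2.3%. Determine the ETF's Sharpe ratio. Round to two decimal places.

0.58

Sharpe = (Rp − Rf) / σp = (16.4% − 2.3%) / 24.3% = 14.10% / 24.3% = 0.5802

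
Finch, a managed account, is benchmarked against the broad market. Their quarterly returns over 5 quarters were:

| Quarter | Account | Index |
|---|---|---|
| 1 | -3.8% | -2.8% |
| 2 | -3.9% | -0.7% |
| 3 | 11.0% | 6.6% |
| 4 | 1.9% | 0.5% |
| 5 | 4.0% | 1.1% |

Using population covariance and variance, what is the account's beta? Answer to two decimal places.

1.69

r̄p = 1.8400%,  r̄m = 0.9400%
Cov = Σ(rp − r̄p)(rm − r̄m) / 5 = 16.5344
Var(rm) = Σ(rm − r̄m)² / 5 = 9.7864
β = Cov / Var = 16.5344 / 9.7864 = 1.6895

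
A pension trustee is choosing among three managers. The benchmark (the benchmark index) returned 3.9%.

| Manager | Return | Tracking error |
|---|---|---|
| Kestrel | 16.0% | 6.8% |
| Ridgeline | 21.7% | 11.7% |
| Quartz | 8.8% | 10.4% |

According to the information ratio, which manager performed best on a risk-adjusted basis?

Kestrel: IR = (16.0% − 3.9%) / 6.8% = 1.779
Ridgeline: IR = (21.7% − 3.9%) / 11.7% = 1.521
Quartz: IR = (8.8% − 3.9%) / 10.4% = 0.471
Highest: Kestrel (1.779).

Kestrel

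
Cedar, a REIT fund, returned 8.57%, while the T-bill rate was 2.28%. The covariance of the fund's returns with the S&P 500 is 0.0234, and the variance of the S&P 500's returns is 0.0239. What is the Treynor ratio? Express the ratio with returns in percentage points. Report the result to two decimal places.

6.42

β = Cov / Var = 0.0234 / 0.0239 = 0.9791
Treynor = (Rp − Rf) / β = (8.57% − 2.28%) / 0.9791 = 6.29 / 0.9791 = 6.4243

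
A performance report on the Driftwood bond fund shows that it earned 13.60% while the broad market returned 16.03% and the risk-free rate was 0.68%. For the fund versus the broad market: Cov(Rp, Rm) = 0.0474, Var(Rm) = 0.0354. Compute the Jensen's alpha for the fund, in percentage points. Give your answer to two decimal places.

-7.63

β = Cov / Var = 0.0474 / 0.0354 = 1.3390
E[R] = Rf + β(Rm − Rf) = 0.68% + 1.3390 × (16.03% − 0.68%) = 21.2337%
α = Rp − E[R] = 13.60% − 21.2337% = -7.6337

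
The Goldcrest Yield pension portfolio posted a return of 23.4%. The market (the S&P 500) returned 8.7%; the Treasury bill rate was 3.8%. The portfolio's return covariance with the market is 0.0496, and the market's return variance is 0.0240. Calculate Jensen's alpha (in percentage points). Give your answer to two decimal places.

9.47

β = Cov / Var = 0.0496 / 0.0240 = 2.0667
E[R] = Rf + β(Rm − Rf) = 3.8% + 2.0667 × (8.7% − 3.8%) = 13.9268%
α = Rp − E[R] = 23.4% − 13.9268% = 9.4732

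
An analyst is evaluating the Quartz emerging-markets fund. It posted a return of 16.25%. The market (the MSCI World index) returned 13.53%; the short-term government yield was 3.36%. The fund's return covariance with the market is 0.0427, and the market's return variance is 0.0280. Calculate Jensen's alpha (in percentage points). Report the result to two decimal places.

-2.62

β = Cov / Var = 0.0427 / 0.0280 = 1.5250
E[R] = Rf + β(Rm − Rf) = 3.36% + 1.5250 × (13.53% − 3.36%) = 18.8693%
α = Rp − E[R] = 16.25% − 18.8693% = -2.6193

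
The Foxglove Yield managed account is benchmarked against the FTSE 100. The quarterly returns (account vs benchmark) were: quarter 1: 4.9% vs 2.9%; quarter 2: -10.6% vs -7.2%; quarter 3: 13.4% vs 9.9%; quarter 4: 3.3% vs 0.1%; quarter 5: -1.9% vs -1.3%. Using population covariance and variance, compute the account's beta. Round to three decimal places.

r̄p = 1.8200%,  r̄m = 0.8800%
Cov = Σ(rp − r̄p)(rm − r̄m) / 5 = 43.5964
Var(rm) = Σ(rm − r̄m)² / 5 = 31.2176
β = Cov / Var = 43.5964 / 31.2176 = 1.3965

1.397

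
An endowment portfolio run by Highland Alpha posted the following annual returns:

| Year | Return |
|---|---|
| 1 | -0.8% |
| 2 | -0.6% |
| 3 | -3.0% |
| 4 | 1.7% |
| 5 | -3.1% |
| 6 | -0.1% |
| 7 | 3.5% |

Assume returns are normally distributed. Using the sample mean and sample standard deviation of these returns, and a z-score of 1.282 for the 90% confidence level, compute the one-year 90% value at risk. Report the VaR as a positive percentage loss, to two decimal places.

3.39

r̄ = (-0.8 − 0.6 − 3 + 1.7 − 3.1 − 0.1 + 3.5) / 7 = -2.40 / 7 = -0.3429%
Σ(r − r̄)² = (-0.8 − (-0.3429))² + (-0.6 − (-0.3429))² + (-3 − (-0.3429))² + … = 33.9371
sample σ = √(33.9371 / 6) = √5.6562 = 2.3783%
VaR = −(r̄ − z·σ) = −(-0.3429 − 1.282 × 2.3783) = −(-3.3919) = 3.3919%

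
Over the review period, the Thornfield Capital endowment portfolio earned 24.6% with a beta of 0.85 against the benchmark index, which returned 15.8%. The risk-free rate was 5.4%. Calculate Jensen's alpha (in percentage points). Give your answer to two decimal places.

10.36

CAPM expected return = Rf + β(Rm − Rf) = 5.4% + 0.85 × (15.8% − 5.4%) = 5.4 + 0.85 × 10.40 = 14.2400%
Jensen's α = Rp − E[R] = 24.6% − 14.2400% = 10.3600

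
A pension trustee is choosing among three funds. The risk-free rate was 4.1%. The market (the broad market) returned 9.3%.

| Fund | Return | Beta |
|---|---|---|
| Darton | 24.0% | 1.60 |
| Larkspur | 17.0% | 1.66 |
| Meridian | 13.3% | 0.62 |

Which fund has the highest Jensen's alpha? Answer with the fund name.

Darton: α = 24.0% − [4.1% + 1.60 × (9.3% − 4.1%)] = 11.580
Larkspur: α = 17.0% − [4.1% + 1.66 × (9.3% − 4.1%)] = 4.268
Meridian: α = 13.3% − [4.1% + 0.62 × (9.3% − 4.1%)] = 5.976
Highest: Darton (11.580).

Darton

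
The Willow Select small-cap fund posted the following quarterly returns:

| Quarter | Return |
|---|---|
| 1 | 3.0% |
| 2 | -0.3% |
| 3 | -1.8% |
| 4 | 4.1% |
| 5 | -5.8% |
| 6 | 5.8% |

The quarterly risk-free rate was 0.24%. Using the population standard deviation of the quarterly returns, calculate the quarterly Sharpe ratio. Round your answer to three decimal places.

Mean return μ = 5.00 / 6 = 0.8333%
Σ(r − μ)² = (3 − 0.8333)² + (-0.3 − 0.8333)² + … = 92.2533
σ = √[92.2533 / 6] = 3.9212%
Sharpe = (μ − rf) / σ = (0.8333 − 0.24) / 3.9212 = 0.5933 / 3.9212 = 0.1513

0.151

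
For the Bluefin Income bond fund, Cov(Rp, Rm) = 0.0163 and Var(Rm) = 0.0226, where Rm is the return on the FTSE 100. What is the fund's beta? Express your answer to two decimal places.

β = Cov(Rp, Rm) / Var(Rm) = 0.0163 / 0.0226 = 0.7212

0.72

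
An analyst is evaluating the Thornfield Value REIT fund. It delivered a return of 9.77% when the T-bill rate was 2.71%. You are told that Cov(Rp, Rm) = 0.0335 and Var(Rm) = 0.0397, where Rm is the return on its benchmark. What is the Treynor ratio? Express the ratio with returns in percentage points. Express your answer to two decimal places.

β = Cov / Var = 0.0335 / 0.0397 = 0.8438
Treynor = (Rp − Rf) / β = (9.77% − 2.71%) / 0.8438 = 7.06 / 0.8438 = 8.3669

8.37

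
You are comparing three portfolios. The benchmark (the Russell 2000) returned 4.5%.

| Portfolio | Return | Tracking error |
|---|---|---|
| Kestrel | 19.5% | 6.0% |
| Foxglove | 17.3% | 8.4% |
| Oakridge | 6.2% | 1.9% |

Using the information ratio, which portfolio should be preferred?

Kestrel: IR = (19.5% − 4.5%) / 6.0% = 2.500
Foxglove: IR = (17.3% − 4.5%) / 8.4% = 1.524
Oakridge: IR = (6.2% − 4.5%) / 1.9% = 0.895
Highest: Kestrel (2.500).

Kestrel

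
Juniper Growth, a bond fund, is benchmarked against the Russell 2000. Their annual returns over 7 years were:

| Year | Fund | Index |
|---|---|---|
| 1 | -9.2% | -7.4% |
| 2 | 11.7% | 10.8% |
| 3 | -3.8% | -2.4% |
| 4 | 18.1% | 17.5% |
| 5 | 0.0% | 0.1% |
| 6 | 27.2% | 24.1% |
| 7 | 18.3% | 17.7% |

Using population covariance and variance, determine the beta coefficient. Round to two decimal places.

r̄p = 8.9000%,  r̄m = 8.6286%
Cov = Σ(rp − r̄p)(rm − r̄m) / 7 = 137.4543
Var(rm) = Σ(rm − r̄m)² / 7 = 122.3363
β = Cov / Var = 137.4543 / 122.3363 = 1.1236

1.12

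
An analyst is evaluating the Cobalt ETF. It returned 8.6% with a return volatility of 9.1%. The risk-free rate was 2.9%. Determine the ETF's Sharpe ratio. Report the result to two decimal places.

0.63

Sharpe = (Rp − Rf) / σp = (8.6% − 2.9%) / 9.1% = 5.70% / 9.1% = 0.6264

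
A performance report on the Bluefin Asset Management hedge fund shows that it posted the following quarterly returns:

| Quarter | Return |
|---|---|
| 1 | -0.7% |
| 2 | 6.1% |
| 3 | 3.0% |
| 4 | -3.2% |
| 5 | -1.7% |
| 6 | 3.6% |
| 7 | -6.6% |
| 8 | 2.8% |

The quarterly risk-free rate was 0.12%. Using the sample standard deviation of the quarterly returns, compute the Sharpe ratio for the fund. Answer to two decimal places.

r̄ = (-0.7 + 6.1 + 3 − 3.2 − 1.7 + 3.6 − 6.6 + 2.8) / 8 = 3.30 / 8 = 0.4125%
Σ(r − r̄)² = (-0.7 − 0.4125)² + (6.1 − 0.4125)² + (3 − 0.4125)² + … = 122.8288
sample σ = √(122.8288 / 7) = √17.5470 = 4.1889%
Sharpe = (r̄ − rf) / σ = (0.4125 − 0.12) / 4.1889 = 0.2925 / 4.1889 = 0.0698

0.07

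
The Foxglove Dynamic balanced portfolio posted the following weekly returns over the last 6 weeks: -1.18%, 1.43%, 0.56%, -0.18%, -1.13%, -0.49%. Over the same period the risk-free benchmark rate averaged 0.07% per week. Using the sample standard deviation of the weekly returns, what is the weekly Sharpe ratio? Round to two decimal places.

-0.23

Mean return r̄ = -0.990 / 6 = -0.1650%
Sample std dev = √[5.1370 / 5] = 1.0136%
Sharpe = (r̄ − rf) / σ = (-0.1650 − 0.07) / 1.0136 = -0.2350 / 1.0136 = -0.2318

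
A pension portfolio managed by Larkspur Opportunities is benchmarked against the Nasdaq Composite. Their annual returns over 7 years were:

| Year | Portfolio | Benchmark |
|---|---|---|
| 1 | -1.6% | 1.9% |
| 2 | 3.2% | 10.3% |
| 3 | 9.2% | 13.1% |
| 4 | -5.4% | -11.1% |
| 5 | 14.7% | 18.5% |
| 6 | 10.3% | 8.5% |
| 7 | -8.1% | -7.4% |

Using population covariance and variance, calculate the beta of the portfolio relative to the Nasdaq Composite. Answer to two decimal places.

r̄p = 3.1857%,  r̄m = 4.8286%
Cov = Σ(rp − r̄p)(rm − r̄m) / 7 = 74.5918
Var(rm) = Σ(rm − r̄m)² / 7 = 101.5106
β = Cov / Var = 74.5918 / 101.5106 = 0.7348

0.73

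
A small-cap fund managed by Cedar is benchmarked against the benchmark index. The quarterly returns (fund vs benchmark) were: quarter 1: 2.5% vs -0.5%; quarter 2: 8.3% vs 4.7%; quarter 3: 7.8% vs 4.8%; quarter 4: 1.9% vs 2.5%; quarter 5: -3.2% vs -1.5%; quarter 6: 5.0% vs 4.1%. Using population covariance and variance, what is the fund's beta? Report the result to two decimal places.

r̄p = 3.7167%,  r̄m = 2.3500%
Cov = Σ(rp − r̄p)(rm − r̄m) / 6 = 8.8075
Var(rm) = Σ(rm − r̄m)² / 6 = 6.2592
β = Cov / Var = 8.8075 / 6.2592 = 1.4071

1.41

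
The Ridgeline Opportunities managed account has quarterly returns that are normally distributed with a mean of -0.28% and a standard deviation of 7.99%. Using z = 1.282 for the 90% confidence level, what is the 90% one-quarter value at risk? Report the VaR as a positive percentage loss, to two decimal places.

10.52

VaR (as % loss) = −(μ − z·σ) = −(-0.28% − 1.282 × 7.99%) = −(-10.52318%) = 10.52318%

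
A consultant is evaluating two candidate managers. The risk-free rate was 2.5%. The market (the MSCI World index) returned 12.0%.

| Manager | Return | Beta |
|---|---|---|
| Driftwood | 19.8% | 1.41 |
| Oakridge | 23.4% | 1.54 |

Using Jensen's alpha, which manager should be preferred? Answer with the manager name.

Oakridge

Driftwood: α = 19.8% − [2.5% + 1.41 × (12.0% − 2.5%)] = 3.905
Oakridge: α = 23.4% − [2.5% + 1.54 × (12.0% − 2.5%)] = 6.270
Highest: Oakridge (6.270).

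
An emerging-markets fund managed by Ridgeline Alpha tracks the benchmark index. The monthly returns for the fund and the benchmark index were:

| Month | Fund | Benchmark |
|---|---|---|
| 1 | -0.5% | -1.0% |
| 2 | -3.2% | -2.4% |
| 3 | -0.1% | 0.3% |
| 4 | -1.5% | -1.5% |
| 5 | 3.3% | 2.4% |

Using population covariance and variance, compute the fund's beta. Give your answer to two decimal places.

1.26

r̄p = -0.4000%,  r̄m = -0.4400%
Cov = Σ(rp − r̄p)(rm − r̄m) / 5 = 3.4880
Var(rm) = Σ(rm − r̄m)² / 5 = 2.7784
β = Cov / Var = 3.4880 / 2.7784 = 1.2554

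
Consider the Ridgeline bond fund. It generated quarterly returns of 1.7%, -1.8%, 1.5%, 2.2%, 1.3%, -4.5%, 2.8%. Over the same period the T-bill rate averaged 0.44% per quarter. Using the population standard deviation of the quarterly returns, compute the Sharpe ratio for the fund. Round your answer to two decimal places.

0.01

r̄ = (1.7 − 1.8 + 1.5 + 2.2 + 1.3 − 4.5 + 2.8) / 7 = 0.4571%
Σ(r − r̄)² = 41.5371; population σ = √(41.5371/7) = 2.4360%
Sharpe = (r̄ − rf) / σ = (0.4571 − 0.44) / 2.4360 = 0.0171 / 2.4360 = 0.0070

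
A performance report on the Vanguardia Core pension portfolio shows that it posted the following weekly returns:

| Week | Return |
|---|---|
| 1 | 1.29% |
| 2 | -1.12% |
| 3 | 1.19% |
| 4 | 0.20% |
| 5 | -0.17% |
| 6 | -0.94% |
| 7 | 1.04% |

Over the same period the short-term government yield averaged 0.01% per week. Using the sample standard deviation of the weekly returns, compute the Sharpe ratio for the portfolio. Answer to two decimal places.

0.20

μ = (1.29 − 1.12 + 1.19 + 0.2 − 0.17 − 0.94 + 1.04) / 7 = 1.490 / 7 = 0.2129%
Sample std dev = √[6.0515 / 6] = 1.0043%
Sharpe = (μ − rf) / σ = (0.2129 − 0.01) / 1.0043 = 0.2029 / 1.0043 = 0.2020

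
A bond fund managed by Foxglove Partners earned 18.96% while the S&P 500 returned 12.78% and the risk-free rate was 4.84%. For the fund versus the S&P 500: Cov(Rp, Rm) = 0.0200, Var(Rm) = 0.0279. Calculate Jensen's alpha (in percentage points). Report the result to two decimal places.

β = Cov / Var = 0.0200 / 0.0279 = 0.7168
E[R] = Rf + β(Rm − Rf) = 4.84% + 0.7168 × (12.78% − 4.84%) = 10.5314%
α = Rp − E[R] = 18.96% − 10.5314% = 8.4286

8.43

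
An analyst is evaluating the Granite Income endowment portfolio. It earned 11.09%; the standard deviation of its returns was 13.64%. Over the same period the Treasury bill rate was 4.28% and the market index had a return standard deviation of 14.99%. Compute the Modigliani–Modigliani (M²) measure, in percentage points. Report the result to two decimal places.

11.76

Sharpe = (Rp − Rf) / σp = (11.09% − 4.28%) / 13.64% = 0.4993
M² = Rf + Sharpe × σm = 4.28% + 0.4993 × 14.99% = 11.7645%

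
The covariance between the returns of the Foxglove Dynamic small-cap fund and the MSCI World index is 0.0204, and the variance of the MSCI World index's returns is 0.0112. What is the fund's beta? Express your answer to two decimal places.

β = Cov(Rp, Rm) / Var(Rm) = 0.0204 / 0.0112 = 1.8214

1.82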